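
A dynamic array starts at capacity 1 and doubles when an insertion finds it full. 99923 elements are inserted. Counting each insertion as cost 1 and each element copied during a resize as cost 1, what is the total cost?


n = 99923
Insertion costs: 99923
Resizes copy 1, 2, 4, ... up to the largest power of 2 that is <= n-1 = 99922, i.e. 65536.
Copy costs = 1 + 2 + 4 + 8 + 16 + 32 + 64 + 128 + 256 + 512 + 1024 + 2048 + 4096 + 8192 + 16384 + 32768 + 65536 = 131071
Total = 99923 + 131071 = 230994


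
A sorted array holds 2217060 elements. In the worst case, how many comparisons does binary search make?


Halving sequence: 2217060 -> 1108530 -> 554265 -> 277132 -> 138566 -> 69283 -> 34641 -> 17320 -> 8660 -> 4330 -> 2165 -> 1082 -> 541 -> 270 -> 135 -> 67 -> 33 -> 16 -> 8 -> 4 -> 2 -> 1
Number of halvings = 21
Max comparisons = 21 + 1 = 22


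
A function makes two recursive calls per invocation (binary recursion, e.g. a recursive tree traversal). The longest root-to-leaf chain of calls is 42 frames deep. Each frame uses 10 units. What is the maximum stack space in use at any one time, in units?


Binary recursion: the two calls run one after the other, so only one root-to-leaf chain of frames is on the stack at a time.
Maximum depth (longest chain) = 42 frames
Each frame = 10 units
Max stack space = 42 * 10 = 420


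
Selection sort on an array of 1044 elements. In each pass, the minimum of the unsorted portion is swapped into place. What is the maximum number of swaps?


Selection sort performs one swap per pass:
  Pass 1: find min in positions 0 to 1043, swap with position 0
  Pass 2: find min in positions 1 to 1043, swap with position 1
  Pass 3: find min in positions 2 to 1043, swap with position 2
  Pass 4: find min in positions 3 to 1043, swap with position 3
  Pass 5: find min in positions 4 to 1043, swap with position 4
  ... (1038 more passes)
Total passes (and swaps) = n - 1 = 1044 - 1 = 1043


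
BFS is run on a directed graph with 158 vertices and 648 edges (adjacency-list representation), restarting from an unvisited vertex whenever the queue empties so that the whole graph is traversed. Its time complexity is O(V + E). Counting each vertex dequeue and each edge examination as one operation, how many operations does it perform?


A full BFS traversal dequeues each vertex exactly once and examines each directed edge exactly once.
V = 158 (vertex processing cost)
E = 648 (edge examination cost)
Total operations proportional to V + E = 158 + 648 = 806


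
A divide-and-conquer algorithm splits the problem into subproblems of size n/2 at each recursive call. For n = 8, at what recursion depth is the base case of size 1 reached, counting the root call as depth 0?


At each depth, the problem size is divided by 2:
  Depth 0: problem size = 8
  Depth 1: problem size = 4
  Depth 2: problem size = 2
  Depth 3: problem size = 1 (base case)
The base case is reached at depth log_2(8) = 3 (the tree has 4 levels counting depth 0, but the depth asked for is 3).
Recursion depth = 3


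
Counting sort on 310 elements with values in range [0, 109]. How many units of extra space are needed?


Output array size: 310 (to store sorted result)
Count array size: 110 (one slot per possible value, range 0 to 109)
Total extra space = 310 + 110 = 420


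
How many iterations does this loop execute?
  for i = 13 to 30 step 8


The loop variable i takes values starting at 13 and increments by 8 each iteration.
Sequence: i = 13, 21, 29
The upper bound 30 is inclusive, so the count is floor((last - first) / step) + 1:
floor((30 - 13) / 8) + 1 = floor(17/8) + 1 = 2 + 1 = 3


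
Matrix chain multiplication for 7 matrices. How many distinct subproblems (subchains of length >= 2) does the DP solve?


Subproblems are indexed by (i, j) where i < j.
Number of such pairs = n*(n-1)/2
= 7 * 6 / 2
= 21


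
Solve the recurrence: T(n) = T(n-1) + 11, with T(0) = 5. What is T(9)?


Unrolling the recurrence:
T(9) = T(8) + 11
       = T(7) + 11 + 11
       = T(6) + 11*3
       ...
       = T(0) + 11*9
       = 5 + 99 = 104


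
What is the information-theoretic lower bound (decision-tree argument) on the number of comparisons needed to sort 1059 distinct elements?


A binary decision tree of height h has at most 2^h leaves and needs at least n! of them, so h >= ceil(log2(n!)).
1059! is far too large to multiply out, so use Stirling's series:
  ln(n!) ~ n ln n - n + (1/2) ln(2 pi n) + 1/(12n)  (error below 1/(360 n^3), negligible here)
  ln(1059) = 6.9650803
  n ln n = 1059 * 6.9650803 = 7376.0200
  (1/2) ln(2 pi * 1059) = (1/2) ln(6653.8932) = 4.4015
  1/(12*1059) = 0.0001
  ln(1059!) ~ 7376.0200 - 1059 + 4.4015 + 0.0001 = 6321.4216
Convert to base 2: log2(1059!) = 6321.4216 / ln 2 = 6321.4216 / 0.69314718 = 9119.8836
ceil(9119.8836) = 9120


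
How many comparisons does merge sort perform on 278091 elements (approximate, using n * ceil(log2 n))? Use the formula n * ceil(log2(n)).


Recursion depth: ceil(log2(278091)) = 19
Each recursion level merges n = 278091 elements
Total = 278091 * 19 = 5283729


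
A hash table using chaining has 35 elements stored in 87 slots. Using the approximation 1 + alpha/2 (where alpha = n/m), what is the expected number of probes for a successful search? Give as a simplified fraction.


Load factor alpha = n/m = 35/87
Expected probes = 1 + alpha/2 = 1 + 35/(2*87)
= 1 + 35/174
= 174/174 + 35/174
= 209/174


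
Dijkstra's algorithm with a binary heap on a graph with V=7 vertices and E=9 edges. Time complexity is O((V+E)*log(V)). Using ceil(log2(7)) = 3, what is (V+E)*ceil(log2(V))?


Dijkstra with a binary heap: each vertex is extracted once, each edge may relax once.
Each heap operation costs O(log V).
V + E = 7 + 9 = 16
ceil(log2(7)) = 3 (since 2^2 = 4 < 7 <= 8 = 2^3)
Total heap work = (V+E) * ceil(log2(V)) = 16 * 3 = 48


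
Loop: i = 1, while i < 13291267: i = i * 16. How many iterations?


i multiplies by 16 each step:
i = 1 -> 16 -> 256 -> 4096 -> 65536 -> 1048576 -> 16777216 (stop)
Iterations = ceil(log_16(13291267)) = 6


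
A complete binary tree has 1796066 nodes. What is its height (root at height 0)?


In a complete binary tree, level k holds nodes 2^k .. 2^(k+1)-1 (1-indexed).
Height = floor(log2(n)) = floor(log2(1796066)) = 20
Check: 2^20 = 1048576 <= 1796066 < 2097152 = 2^21


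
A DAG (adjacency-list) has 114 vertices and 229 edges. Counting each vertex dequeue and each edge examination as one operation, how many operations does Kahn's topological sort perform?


V = 114 (vertex processing)
E = 229 (edge processing)
V + E = 114 + 229 = 343


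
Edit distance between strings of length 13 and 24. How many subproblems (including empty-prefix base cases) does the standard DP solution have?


The table includes base cases (empty prefixes).
Rows: (m+1) = 14
Columns: (n+1) = 25
Total = 14 * 25 = 350


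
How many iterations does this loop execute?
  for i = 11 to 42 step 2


The loop variable i takes values starting at 11 and increments by 2 each iteration.
Sequence: i = 11, 13, 15, 17, 19, 21, 23, 25, 27, ...
The upper bound 42 is inclusive, so the count is floor((last - first) / step) + 1:
floor((42 - 11) / 2) + 1 = floor(31/2) + 1 = 15 + 1 = 16


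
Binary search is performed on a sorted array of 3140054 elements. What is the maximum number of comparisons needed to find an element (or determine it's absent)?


Binary search halves the search space each comparison:
  Step 1: search space = 3140054 -> 1570027
  Step 2: search space = 1570027 -> 785013
  Step 3: search space = 785013 -> 392506
  Step 4: search space = 392506 -> 196253
  Step 5: search space = 196253 -> 98126
  Step 6: search space = 98126 -> 49063
  Step 7: search space = 49063 -> 24531
  Step 8: search space = 24531 -> 12265
  Step 9: search space = 12265 -> 6132
  Step 10: search space = 6132 -> 3066
  Step 11: search space = 3066 -> 1533
  Step 12: search space = 1533 -> 766
  Step 13: search space = 766 -> 383
  Step 14: search space = 383 -> 191
  Step 15: search space = 191 -> 95
  Step 16: search space = 95 -> 47
  Step 17: search space = 47 -> 23
  Step 18: search space = 23 -> 11
  Step 19: search space = 11 -> 5
  Step 20: search space = 5 -> 2
  Step 21: search space = 2 -> 1
  Step 22: search space = 1 (final check)
Maximum comparisons = floor(log2(3140054)) + 1 = 21 + 1 = 22


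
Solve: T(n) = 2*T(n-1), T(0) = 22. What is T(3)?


Unrolling:
T(3) = 2*T(2) = 2^2*T(1) = ... = 2^3*T(0)
= 2^3 * 22
= 8 * 22 = 176


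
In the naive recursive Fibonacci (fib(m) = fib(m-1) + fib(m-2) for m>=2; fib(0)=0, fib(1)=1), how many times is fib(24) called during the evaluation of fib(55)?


Let N(m) = number of times fib(m) is called while evaluating fib(55).
N(55) = 1 (the initial call).
N(54) = 1 (only fib(55) calls it).
For 1 <= m <= 53: fib(m) is called by fib(m+1) and fib(m+2), so
  N(m) = N(m+1) + N(m+2).
fib(0) is called only by fib(2), so N(0) = N(2).
Walk down from m=55:
  N(55)=1, N(54)=1, N(53)=2, N(52)=3, N(51)=5, N(50)=8, N(49)=13, N(48)=21, N(47)=34, N(46)=55, N(45)=89, N(44)=144, N(43)=233, N(42)=377, N(41)=610, N(40)=987, N(39)=1597, N(38)=2584, N(37)=4181, N(36)=6765, N(35)=10946, N(34)=17711, N(33)=28657, N(32)=46368, N(31)=75025, N(30)=121393, N(29)=196418, N(28)=317811, N(27)=514229, N(26)=832040, N(25)=1346269, N(24)=2178309
N(24) = 2178309


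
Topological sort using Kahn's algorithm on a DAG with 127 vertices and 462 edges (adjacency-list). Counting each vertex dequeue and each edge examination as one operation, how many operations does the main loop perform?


Kahn's algorithm:
  1. Compute in-degrees: O(V + E)
  2. Process queue: each vertex dequeued once (O(V))
     each edge examined once (O(E))
Total = V + E = 127 + 462 = 589


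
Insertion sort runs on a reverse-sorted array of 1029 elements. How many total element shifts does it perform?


Sum of shifts = 1 + 2 + 3 + ... + 1028
= 1029 * 1028 / 2
= 1057812 / 2
= 528906


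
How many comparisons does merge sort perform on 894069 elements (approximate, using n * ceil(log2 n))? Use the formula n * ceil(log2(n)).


Recursion depth: ceil(log2(894069)) = 20
Each recursion level merges n = 894069 elements
Total = 894069 * 20 = 17881380


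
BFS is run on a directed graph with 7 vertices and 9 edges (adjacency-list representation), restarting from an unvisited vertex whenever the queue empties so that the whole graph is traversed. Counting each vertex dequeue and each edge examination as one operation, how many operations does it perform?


A full BFS traversal dequeues each vertex exactly once and examines each directed edge exactly once.
V = 7 (vertex processing cost)
E = 9 (edge examination cost)
Total operations proportional to V + E = 7 + 9 = 16


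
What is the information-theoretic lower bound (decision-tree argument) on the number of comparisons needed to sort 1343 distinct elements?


A binary decision tree of height h has at most 2^h leaves and needs at least n! of them, so h >= ceil(log2(n!)).
1343! is far too large to multiply out, so use Stirling's series:
  ln(n!) ~ n ln n - n + (1/2) ln(2 pi n) + 1/(12n)  (error below 1/(360 n^3), negligible here)
  ln(1343) = 7.2026612
  n ln n = 1343 * 7.2026612 = 9673.1740
  (1/2) ln(2 pi * 1343) = (1/2) ln(8438.3179) = 4.5203
  1/(12*1343) = 0.0001
  ln(1343!) ~ 9673.1740 - 1343 + 4.5203 + 0.0001 = 8334.6944
Convert to base 2: log2(1343!) = 8334.6944 / ln 2 = 8334.6944 / 0.69314718 = 12024.4223
ceil(12024.4223) = 12025


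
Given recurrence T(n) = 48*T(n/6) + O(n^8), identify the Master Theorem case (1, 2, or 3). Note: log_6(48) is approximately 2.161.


Master Theorem parameters: a=48, b=6, c=8
log_b(a) = 2.161
Compare b^c with a: 6^8 = 1679616 > 48, so c > log_b(a).
Comparing c=8 vs log_b(a)=2.161:
8 > 2.161 => Case 3
Result: T(n) = O(n^8)
Master Theorem case = 3


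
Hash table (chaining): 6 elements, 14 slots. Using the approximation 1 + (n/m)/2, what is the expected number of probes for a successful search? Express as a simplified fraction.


Computing expected probes:
alpha = 6/14
= 1 + alpha/2
= 1 + 6/(2*14)
= (2*14 + 6) / (2*14)
= 34/28 = 17/14


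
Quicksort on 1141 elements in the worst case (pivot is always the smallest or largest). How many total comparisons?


In the worst case, each partition step picks the worst pivot:
  Partition 1: 1140 comparisons (n-1 elements to compare)
  Partition 2: 1139 comparisons
  Partition 3: 1138 comparisons
  Partition 4: 1137 comparisons
  Partition 5: 1136 comparisons
  ...
  Last partition: 0 comparisons
Total = (n-1) + (n-2) + ... + 1 + 0 = n*(n-1)/2
= 1141*1140/2 = 650370


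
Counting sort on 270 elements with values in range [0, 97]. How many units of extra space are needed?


Output array size: 270 (to store sorted result)
Count array size: 98 (one slot per possible value, range 0 to 97)
Total extra space = 270 + 98 = 368


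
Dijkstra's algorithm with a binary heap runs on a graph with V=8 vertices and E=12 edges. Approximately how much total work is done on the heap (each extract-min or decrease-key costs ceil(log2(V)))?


Dijkstra with a binary heap: each vertex is extracted once, each edge may relax once.
Each heap operation costs O(log V).
V + E = 8 + 12 = 20
ceil(log2(8)) = 3 (since 2^2 = 4 < 8 <= 8 = 2^3)
Total heap work = (V+E) * ceil(log2(V)) = 20 * 3 = 60


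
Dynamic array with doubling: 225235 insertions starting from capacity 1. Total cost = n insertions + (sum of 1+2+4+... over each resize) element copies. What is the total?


n = 225235
Insertion costs: 225235
Resizes copy 1, 2, 4, ... up to the largest power of 2 that is <= n-1 = 225234, i.e. 131072.
Copy costs = 1 + 2 + 4 + 8 + 16 + 32 + 64 + 128 + 256 + 512 + 1024 + 2048 + 4096 + 8192 + 16384 + 32768 + 65536 + 131072 = 262143
Total = 225235 + 262143 = 487378


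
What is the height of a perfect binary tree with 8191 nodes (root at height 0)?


A perfect binary tree with 8191 nodes:
  8191 = 2^13 - 1
  Levels: 0, 1, ..., 12
  Height = 12


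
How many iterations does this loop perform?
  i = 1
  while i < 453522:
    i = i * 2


The loop variable doubles each iteration:
i = 1 -> 2 -> 4 -> 8 -> 16 -> 32 -> 64 -> 128 -> 256 -> 512 -> 1024 -> 2048 -> 4096 -> 8192 -> 16384 -> 32768 -> 65536 -> 131072 -> 262144 -> 524288 (stop, 524288 >= 453522)
Number of doublings = ceil(log2(453522)) = 19


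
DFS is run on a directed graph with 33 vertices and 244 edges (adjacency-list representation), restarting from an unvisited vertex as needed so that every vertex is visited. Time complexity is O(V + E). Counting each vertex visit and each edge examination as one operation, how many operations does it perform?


A full DFS traversal processes each vertex exactly once (push/pop on stack).
Each directed edge is examined once.
V = 33, E = 244
V + E = 277


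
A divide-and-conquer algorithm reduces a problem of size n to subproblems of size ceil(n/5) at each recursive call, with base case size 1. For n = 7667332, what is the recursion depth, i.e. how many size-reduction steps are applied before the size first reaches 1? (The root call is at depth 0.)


Each step divides the size by 5 (rounding up); after k steps the size is ceil(n/5^k), which equals 1 exactly when 5^k >= n.
So the depth is the smallest k with 5^k >= 7667332, i.e. ceil(log_5(7667332)).
5^9 = 1953125 < 7667332 <= 9765625 = 5^10
Recursion depth = 10


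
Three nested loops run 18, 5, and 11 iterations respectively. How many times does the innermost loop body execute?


Loop 1 (outermost): 18 iterations
Loop 2 (middle): 5 iterations per outer
Loop 3 (innermost): 11 iterations per middle
Total = 18 * 5 * 11 = 990


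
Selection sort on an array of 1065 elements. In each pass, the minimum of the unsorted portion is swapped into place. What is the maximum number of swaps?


Selection sort performs one swap per pass:
  Pass 1: find min in positions 0 to 1064, swap with position 0
  Pass 2: find min in positions 1 to 1064, swap with position 1
  Pass 3: find min in positions 2 to 1064, swap with position 2
  Pass 4: find min in positions 3 to 1064, swap with position 3
  Pass 5: find min in positions 4 to 1064, swap with position 4
  ... (1059 more passes)
Total passes (and swaps) = n - 1 = 1065 - 1 = 1064


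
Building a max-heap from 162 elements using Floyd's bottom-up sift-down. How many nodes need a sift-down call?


In a heap of 162 elements (0-indexed array):
  Last element index: 161
  Parent of last element: floor((161 - 1) / 2) = 80
  Internal nodes: indices 0 to 80
  Count = floor(162/2) = 81


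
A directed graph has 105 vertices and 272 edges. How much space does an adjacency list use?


Adjacency list: one list head per vertex + one entry per edge
Vertex heads: 105
Edge entries: 272
Total = 105 + 272 = 377


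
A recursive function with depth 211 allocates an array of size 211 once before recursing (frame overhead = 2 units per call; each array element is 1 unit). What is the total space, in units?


Array allocation: 211 units (allocated once)
Stack frames: 211 deep * 2 per frame = 422 units
Total = 211 + 422 = 633


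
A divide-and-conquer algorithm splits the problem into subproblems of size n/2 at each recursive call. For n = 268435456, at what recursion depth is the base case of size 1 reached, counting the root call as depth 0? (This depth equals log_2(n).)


At each depth, the problem size is divided by 2:
  Depth 0: problem size = 268435456
  Depth 1: problem size = 134217728
  Depth 2: problem size = 67108864
  Depth 3: problem size = 33554432
  Depth 4: problem size = 16777216
  Depth 5: problem size = 8388608
  Depth 6: problem size = 4194304
  Depth 7: problem size = 2097152
  Depth 8: problem size = 1048576
  Depth 9: problem size = 524288
  Depth 10: problem size = 262144
  Depth 11: problem size = 131072
  Depth 12: problem size = 65536
  Depth 13: problem size = 32768
  Depth 14: problem size = 16384
  Depth 15: problem size = 8192
  Depth 16: problem size = 4096
  Depth 17: problem size = 2048
  Depth 18: problem size = 1024
  Depth 19: problem size = 512
  Depth 20: problem size = 256
  Depth 21: problem size = 128
  Depth 22: problem size = 64
  Depth 23: problem size = 32
  Depth 24: problem size = 16
  Depth 25: problem size = 8
  Depth 26: problem size = 4
  Depth 27: problem size = 2
  Depth 28: problem size = 1 (base case)
The base case is reached at depth log_2(268435456) = 28 (the tree has 29 levels counting depth 0, but the depth asked for is 28).
Recursion depth = 28


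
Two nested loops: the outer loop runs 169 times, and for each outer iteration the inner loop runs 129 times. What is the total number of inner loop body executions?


Outer loop: 169 iterations
Inner loop: 129 iterations per outer iteration
Total = 169 * 129 = 21801


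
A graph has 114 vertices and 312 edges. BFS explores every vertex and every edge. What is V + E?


A full BFS traversal dequeues each vertex once and examines each edge once.
Vertex visits: 114
Edge visits: 312
V + E = 114 + 312 = 426


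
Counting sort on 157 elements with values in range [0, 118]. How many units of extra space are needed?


Output array size: 157 (to store sorted result)
Count array size: 119 (one slot per possible value, range 0 to 118)
Total extra space = 157 + 119 = 276


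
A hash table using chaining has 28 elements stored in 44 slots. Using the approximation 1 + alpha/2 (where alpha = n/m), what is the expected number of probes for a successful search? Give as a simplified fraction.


Load factor alpha = n/m = 28/44
Expected probes = 1 + alpha/2 = 1 + 28/(2*44)
= 1 + 28/88
= 88/88 + 28/88
= 116/88
Simplify: 29/22


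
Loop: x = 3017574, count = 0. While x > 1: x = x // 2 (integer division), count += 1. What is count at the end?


The variable x halves each step:
x = 3017574 -> 1508787 -> 754393 -> 377196 -> 188598 -> 94299 -> 47149 -> 23574 -> 11787 -> 5893 -> 2946 -> 1473 -> 736 -> 368 -> 184 -> 92 -> 46 -> 23 -> 11 -> 5 -> 2 -> 1
Number of halvings = floor(log2(3017574)) = 21


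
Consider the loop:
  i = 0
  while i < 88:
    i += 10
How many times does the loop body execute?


Starting at i = 0, each iteration adds 10.
Iterations until i >= 88:
  Iteration 1: i = 0 -> i = 10
  Iteration 2: i = 10 -> i = 20
  Iteration 3: i = 20 -> i = 30
  Iteration 4: i = 30 -> i = 40
  Iteration 5: i = 40 -> i = 50
  Iteration 6: i = 50 -> i = 60
  Iteration 7: i = 60 -> i = 70
  Iteration 8: i = 70 -> i = 80
  ... continuing ...
Total iterations = ceil(88/10) = 9


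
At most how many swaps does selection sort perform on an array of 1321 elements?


Each of the 1320 passes places one element in its final position.
Pass 1: swap minimum into position 0
Pass 2: swap minimum of remaining into position 1
...
Pass 1320: last two elements, one swap
Maximum swaps = 1321 - 1 = 1320


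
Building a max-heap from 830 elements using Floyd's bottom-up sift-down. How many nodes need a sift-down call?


In a heap of 830 elements (0-indexed array):
  Last element index: 829
  Parent of last element: floor((829 - 1) / 2) = 414
  Internal nodes: indices 0 to 414
  Count = floor(830/2) = 415


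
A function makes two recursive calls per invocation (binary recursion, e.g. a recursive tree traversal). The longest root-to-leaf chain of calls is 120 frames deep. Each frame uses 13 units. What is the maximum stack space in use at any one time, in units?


Binary recursion: the two calls run one after the other, so only one root-to-leaf chain of frames is on the stack at a time.
Maximum depth (longest chain) = 120 frames
Each frame = 13 units
Max stack space = 120 * 13 = 1560


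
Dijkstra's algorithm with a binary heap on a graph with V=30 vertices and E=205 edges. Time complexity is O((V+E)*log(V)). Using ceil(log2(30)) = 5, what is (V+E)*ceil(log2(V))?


Dijkstra with a binary heap: each vertex is extracted once, each edge may relax once.
Each heap operation costs O(log V).
V + E = 30 + 205 = 235
ceil(log2(30)) = 5 (since 2^4 = 16 < 30 <= 32 = 2^5)
Total heap work = (V+E) * ceil(log2(V)) = 235 * 5 = 1175


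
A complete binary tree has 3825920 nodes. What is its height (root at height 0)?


In a complete binary tree, level k holds nodes 2^k .. 2^(k+1)-1 (1-indexed).
Height = floor(log2(n)) = floor(log2(3825920)) = 21
Check: 2^21 = 2097152 <= 3825920 < 4194304 = 2^22


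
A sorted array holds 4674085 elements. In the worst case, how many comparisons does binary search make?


Halving sequence: 4674085 -> 2337042 -> 1168521 -> 584260 -> 292130 -> 146065 -> 73032 -> 36516 -> 18258 -> 9129 -> 4564 -> 2282 -> 1141 -> 570 -> 285 -> 142 -> 71 -> 35 -> 17 -> 8 -> 4 -> 2 -> 1
Number of halvings = 22
Max comparisons = 22 + 1 = 23


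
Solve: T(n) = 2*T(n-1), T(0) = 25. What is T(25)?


Unrolling:
T(25) = 2*T(24) = 2^2*T(23) = ... = 2^25*T(0)
= 2^25 * 25
= 33554432 * 25 = 838860800


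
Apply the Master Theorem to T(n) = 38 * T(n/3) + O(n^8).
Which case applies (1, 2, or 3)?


The Master Theorem: T(n) = a*T(n/b) + O(n^c)
  a = 38, b = 3, c = 8
log_b(a) = log_3(38) ~ 3.311
Compare b^c with a: 3^8 = 6561 > 38, so c > log_b(a).
Since c > log_b(a), Case 3 applies.
T(n) = O(n^8)
Master Theorem case = 3


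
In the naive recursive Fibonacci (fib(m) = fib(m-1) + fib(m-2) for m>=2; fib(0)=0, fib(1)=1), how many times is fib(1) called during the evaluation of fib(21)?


Let N(m) = number of times fib(m) is called while evaluating fib(21).
N(21) = 1 (the initial call).
N(20) = 1 (only fib(21) calls it).
For 1 <= m <= 19: fib(m) is called by fib(m+1) and fib(m+2), so
  N(m) = N(m+1) + N(m+2).
fib(0) is called only by fib(2), so N(0) = N(2).
Walk down from m=21:
  N(21)=1, N(20)=1, N(19)=2, N(18)=3, N(17)=5, N(16)=8, N(15)=13, N(14)=21, N(13)=34, N(12)=55, N(11)=89, N(10)=144, N(9)=233, N(8)=377, N(7)=610, N(6)=987, N(5)=1597, N(4)=2584, N(3)=4181, N(2)=6765, N(1)=10946
N(1) = 10946


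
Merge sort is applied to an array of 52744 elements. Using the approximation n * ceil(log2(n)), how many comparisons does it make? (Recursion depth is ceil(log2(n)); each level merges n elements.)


Merge sort divides the array into halves recursively.
Number of levels = ceil(log2(52744)) = 16
At each level, approximately n = 52744 comparisons are needed for merging.
Total comparisons ~ n * ceil(log2(n)) = 52744 * 16 = 843904


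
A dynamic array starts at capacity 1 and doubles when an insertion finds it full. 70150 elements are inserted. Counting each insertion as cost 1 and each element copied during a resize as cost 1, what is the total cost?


n = 70150
Insertion costs: 70150
Resizes copy 1, 2, 4, ... up to the largest power of 2 that is <= n-1 = 70149, i.e. 65536.
Copy costs = 1 + 2 + 4 + 8 + 16 + 32 + 64 + 128 + 256 + 512 + 1024 + 2048 + 4096 + 8192 + 16384 + 32768 + 65536 = 131071
Total = 70150 + 131071 = 201221


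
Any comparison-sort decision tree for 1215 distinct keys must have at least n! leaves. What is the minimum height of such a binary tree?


A binary decision tree of height h has at most 2^h leaves and needs at least n! of them, so h >= ceil(log2(n!)).
1215! is far too large to multiply out, so use Stirling's series:
  ln(n!) ~ n ln n - n + (1/2) ln(2 pi n) + 1/(12n)  (error below 1/(360 n^3), negligible here)
  ln(1215) = 7.1024994
  n ln n = 1215 * 7.1024994 = 8629.5368
  (1/2) ln(2 pi * 1215) = (1/2) ln(7634.0701) = 4.4702
  1/(12*1215) = 0.0001
  ln(1215!) ~ 8629.5368 - 1215 + 4.4702 + 0.0001 = 7419.0071
Convert to base 2: log2(1215!) = 7419.0071 / ln 2 = 7419.0071 / 0.69314718 = 10703.3648
ceil(10703.3648) = 10704


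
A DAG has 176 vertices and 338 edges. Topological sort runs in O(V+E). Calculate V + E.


V = 176 (vertex processing)
E = 338 (edge processing)
V + E = 176 + 338 = 514


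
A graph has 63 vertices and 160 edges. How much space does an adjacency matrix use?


Adjacency matrix: V x V grid of entries
Space = V^2 = 63^2 = 63 * 63 = 3969


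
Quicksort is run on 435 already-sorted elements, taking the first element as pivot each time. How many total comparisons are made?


Sum of comparisons per partition:
434 + 433 + ... + 1 + 0
= 435 * (435 - 1) / 2
= 435 * 434 / 2
= 94395


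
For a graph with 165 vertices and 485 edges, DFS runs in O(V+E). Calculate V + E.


A full DFS traversal visits each vertex once and examines each edge once.
V = 165
E = 485
Sum = 165 + 485 = 650


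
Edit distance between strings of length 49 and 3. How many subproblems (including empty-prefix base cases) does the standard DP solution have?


The table includes base cases (empty prefixes).
Rows: (m+1) = 50
Columns: (n+1) = 4
Total = 50 * 4 = 200


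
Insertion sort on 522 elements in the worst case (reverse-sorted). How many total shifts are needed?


In the worst case (reverse-sorted), each element shifts past all previous:
  Element 1: 1 shifts
  Element 2: 2 shifts
  Element 3: 3 shifts
  Element 4: 4 shifts
  Element 5: 5 shifts
  ...
  Element 521: 521 shifts
Total = 1 + 2 + ... + 521
= 522*(522-1)/2 = 135981


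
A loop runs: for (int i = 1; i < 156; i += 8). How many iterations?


Loop starts at i = 1, increments by 8, stops when i >= 156.
Number of iterations = ceil((156 - 1) / 8)
= ceil(155 / 8)
= 20


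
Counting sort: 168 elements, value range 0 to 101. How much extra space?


n = 168 (output array)
k = 102 (count array for 102 distinct values)
Extra space = 168 + 102 = 270


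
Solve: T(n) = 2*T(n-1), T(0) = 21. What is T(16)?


Unrolling:
T(16) = 2*T(15) = 2^2*T(14) = ... = 2^16*T(0)
= 2^16 * 21
= 65536 * 21 = 1376256


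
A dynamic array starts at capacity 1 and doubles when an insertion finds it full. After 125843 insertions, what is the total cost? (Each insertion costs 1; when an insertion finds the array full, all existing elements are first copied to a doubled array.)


Insertion cost: 125843 (one per element)
Resizes occur just before inserting elements 2, 3, 5, 9, ...
Elements copied at each resize: 1 + 2 + 4 + 8 + 16 + 32 + 64 + 128 + 256 + 512 + 1024 + 2048 + 4096 + 8192 + 16384 + 32768 + 65536
Sum of copies = 131071 (geometric series: 2^k - 1)
Total = 125843 + 131071 = 256914


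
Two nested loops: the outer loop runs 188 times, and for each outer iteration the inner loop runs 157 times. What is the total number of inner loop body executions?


Outer loop: 188 iterations
Inner loop: 157 iterations per outer iteration
Total = 188 * 157 = 29516


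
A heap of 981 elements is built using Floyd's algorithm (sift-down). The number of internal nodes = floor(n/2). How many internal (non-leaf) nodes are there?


Leaf nodes occupy roughly half the array.
Sift-down is called for each internal node, starting from the last one.
Internal nodes = floor(n/2) = floor(981/2) = 490


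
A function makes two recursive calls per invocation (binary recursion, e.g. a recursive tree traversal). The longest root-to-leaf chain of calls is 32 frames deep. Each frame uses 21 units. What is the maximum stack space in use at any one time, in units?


Binary recursion: the two calls run one after the other, so only one root-to-leaf chain of frames is on the stack at a time.
Maximum depth (longest chain) = 32 frames
Each frame = 21 units
Max stack space = 32 * 21 = 672


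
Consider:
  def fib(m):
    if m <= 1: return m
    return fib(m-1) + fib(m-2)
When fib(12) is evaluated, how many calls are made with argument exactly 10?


Let N(m) = number of times fib(m) is called while evaluating fib(12).
N(12) = 1 (the initial call).
N(11) = 1 (only fib(12) calls it).
For 1 <= m <= 10: fib(m) is called by fib(m+1) and fib(m+2), so
  N(m) = N(m+1) + N(m+2).
fib(0) is called only by fib(2), so N(0) = N(2).
Walk down from m=12:
  N(12)=1, N(11)=1, N(10)=2
N(10) = 2


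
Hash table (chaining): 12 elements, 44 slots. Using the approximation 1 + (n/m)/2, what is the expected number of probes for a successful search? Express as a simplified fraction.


Computing expected probes:
alpha = 12/44
= 1 + alpha/2
= 1 + 12/(2*44)
= (2*44 + 12) / (2*44)
= 100/88 = 25/22


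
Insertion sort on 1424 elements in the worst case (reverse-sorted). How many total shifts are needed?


In the worst case (reverse-sorted), each element shifts past all previous:
  Element 1: 1 shifts
  Element 2: 2 shifts
  Element 3: 3 shifts
  Element 4: 4 shifts
  Element 5: 5 shifts
  ...
  Element 1423: 1423 shifts
Total = 1 + 2 + ... + 1423
= 1424*(1424-1)/2 = 1013176


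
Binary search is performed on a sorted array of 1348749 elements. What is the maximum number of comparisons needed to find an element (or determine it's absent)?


Binary search halves the search space each comparison:
  Step 1: search space = 1348749 -> 674374
  Step 2: search space = 674374 -> 337187
  Step 3: search space = 337187 -> 168593
  Step 4: search space = 168593 -> 84296
  Step 5: search space = 84296 -> 42148
  Step 6: search space = 42148 -> 21074
  Step 7: search space = 21074 -> 10537
  Step 8: search space = 10537 -> 5268
  Step 9: search space = 5268 -> 2634
  Step 10: search space = 2634 -> 1317
  Step 11: search space = 1317 -> 658
  Step 12: search space = 658 -> 329
  Step 13: search space = 329 -> 164
  Step 14: search space = 164 -> 82
  Step 15: search space = 82 -> 41
  Step 16: search space = 41 -> 20
  Step 17: search space = 20 -> 10
  Step 18: search space = 10 -> 5
  Step 19: search space = 5 -> 2
  Step 20: search space = 2 -> 1
  Step 21: search space = 1 (final check)
Maximum comparisons = floor(log2(1348749)) + 1 = 20 + 1 = 21


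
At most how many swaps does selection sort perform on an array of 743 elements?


Each of the 742 passes places one element in its final position.
Pass 1: swap minimum into position 0
Pass 2: swap minimum of remaining into position 1
...
Pass 742: last two elements, one swap
Maximum swaps = 743 - 1 = 742


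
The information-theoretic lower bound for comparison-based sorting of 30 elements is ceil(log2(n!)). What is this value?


A binary decision tree of height h has at most 2^h leaves and needs at least n! of them, so h >= ceil(log2(n!)).
Compute 30! as a running product:
  x2 = 2, x3 = 6, x4 = 24, x5 = 120
  x6 = 720, x7 = 5040, x8 = 40320, x9 = 362880
  x10 = 3628800, x11 = 39916800, x12 = 479001600, x13 = 6227020800
  x14 = 87178291200, x15 = 1307674368000, x16 = 20922789888000, x17 = 355687428096000
  x18 = 6402373705728000, x19 = 121645100408832000, x20 = 2432902008176640000, x21 = 51090942171709440000
  x22 = 1124000727777607680000, x23 = 25852016738884976640000, x24 = 620448401733239439360000, x25 = 15511210043330985984000000
  x26 = 403291461126605635584000000, x27 = 10888869450418352160768000000, x28 = 304888344611713860501504000000, x29 = 8841761993739701954543616000000
  x30 = 265252859812191058636308480000000
30! = 265252859812191058636308480000000
Bracket between powers of 2:
  2^107 = 162259276829213363391578010288128 < 265252859812191058636308480000000 <= 324518553658426726783156020576256 = 2^108
So ceil(log2(30!)) = 108


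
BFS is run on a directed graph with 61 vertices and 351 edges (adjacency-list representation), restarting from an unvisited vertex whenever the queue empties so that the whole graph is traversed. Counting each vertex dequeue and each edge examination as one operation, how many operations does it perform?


A full BFS traversal dequeues each vertex exactly once and examines each directed edge exactly once.
V = 61 (vertex processing cost)
E = 351 (edge examination cost)
Total operations proportional to V + E = 61 + 351 = 412


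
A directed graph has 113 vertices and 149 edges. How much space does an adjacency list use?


Adjacency list: one list head per vertex + one entry per edge
Vertex heads: 113
Edge entries: 149
Total = 113 + 149 = 262


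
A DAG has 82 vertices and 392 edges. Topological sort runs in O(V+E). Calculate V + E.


V = 82 (vertex processing)
E = 392 (edge processing)
V + E = 82 + 392 = 474


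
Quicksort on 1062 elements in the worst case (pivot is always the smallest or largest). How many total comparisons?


In the worst case, each partition step picks the worst pivot:
  Partition 1: 1061 comparisons (n-1 elements to compare)
  Partition 2: 1060 comparisons
  Partition 3: 1059 comparisons
  Partition 4: 1058 comparisons
  Partition 5: 1057 comparisons
  ...
  Last partition: 0 comparisons
Total = (n-1) + (n-2) + ... + 1 + 0 = n*(n-1)/2
= 1062*1061/2 = 563391


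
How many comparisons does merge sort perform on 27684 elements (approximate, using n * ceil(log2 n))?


Recursion depth: ceil(log2(27684)) = 15
Each recursion level merges n = 27684 elements
Total = 27684 * 15 = 415260


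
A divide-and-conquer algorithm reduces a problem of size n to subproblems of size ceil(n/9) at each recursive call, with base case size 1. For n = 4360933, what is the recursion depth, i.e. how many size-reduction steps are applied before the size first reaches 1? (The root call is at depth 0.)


Each step divides the size by 9 (rounding up); after k steps the size is ceil(n/9^k), which equals 1 exactly when 9^k >= n.
So the depth is the smallest k with 9^k >= 4360933, i.e. ceil(log_9(4360933)).
9^6 = 531441 < 4360933 <= 4782969 = 9^7
Recursion depth = 7


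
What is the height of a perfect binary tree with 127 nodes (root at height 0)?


A perfect binary tree with 127 nodes:
  127 = 2^7 - 1
  Levels: 0, 1, ..., 6
  Height = 6


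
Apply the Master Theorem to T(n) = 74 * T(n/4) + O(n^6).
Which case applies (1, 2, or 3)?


The Master Theorem: T(n) = a*T(n/b) + O(n^c)
  a = 74, b = 4, c = 6
log_b(a) = log_4(74) ~ 3.105
Compare b^c with a: 4^6 = 4096 > 74, so c > log_b(a).
Since c > log_b(a), Case 3 applies.
T(n) = O(n^6)
Master Theorem case = 3


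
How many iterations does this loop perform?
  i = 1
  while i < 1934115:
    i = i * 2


The loop variable doubles each iteration:
i = 1 -> 2 -> 4 -> 8 -> 16 -> 32 -> 64 -> 128 -> 256 -> 512 -> 1024 -> 2048 -> 4096 -> 8192 -> 16384 -> 32768 -> 65536 -> 131072 -> 262144 -> 524288 -> 1048576 -> 2097152 (stop, 2097152 >= 1934115)
Number of doublings = ceil(log2(1934115)) = 21


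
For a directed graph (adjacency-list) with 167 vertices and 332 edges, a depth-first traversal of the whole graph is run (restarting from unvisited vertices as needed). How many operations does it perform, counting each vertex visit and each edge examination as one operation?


A full DFS traversal visits each vertex once and examines each edge once.
V = 167
E = 332
Sum = 167 + 332 = 499


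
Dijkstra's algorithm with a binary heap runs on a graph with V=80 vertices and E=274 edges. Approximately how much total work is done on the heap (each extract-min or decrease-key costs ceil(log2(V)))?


Dijkstra with a binary heap: each vertex is extracted once, each edge may relax once.
Each heap operation costs O(log V).
V + E = 80 + 274 = 354
ceil(log2(80)) = 7 (since 2^6 = 64 < 80 <= 128 = 2^7)
Total heap work = (V+E) * ceil(log2(V)) = 354 * 7 = 2478


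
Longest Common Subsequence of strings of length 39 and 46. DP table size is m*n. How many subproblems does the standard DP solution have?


DP table indexed by positions in both strings.
First string: 39 positions
Second string: 46 positions
Total = 39 * 46 = 1794


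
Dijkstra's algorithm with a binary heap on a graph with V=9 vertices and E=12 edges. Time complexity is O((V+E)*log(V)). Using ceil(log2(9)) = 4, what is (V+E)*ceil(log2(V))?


Dijkstra with a binary heap: each vertex is extracted once, each edge may relax once.
Each heap operation costs O(log V).
V + E = 9 + 12 = 21
ceil(log2(9)) = 4 (since 2^3 = 8 < 9 <= 16 = 2^4)
Total heap work = (V+E) * ceil(log2(V)) = 21 * 4 = 84


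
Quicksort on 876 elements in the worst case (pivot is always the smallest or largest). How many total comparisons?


In the worst case, each partition step picks the worst pivot:
  Partition 1: 875 comparisons (n-1 elements to compare)
  Partition 2: 874 comparisons
  Partition 3: 873 comparisons
  Partition 4: 872 comparisons
  Partition 5: 871 comparisons
  ...
  Last partition: 0 comparisons
Total = (n-1) + (n-2) + ... + 1 + 0 = n*(n-1)/2
= 876*875/2 = 383250


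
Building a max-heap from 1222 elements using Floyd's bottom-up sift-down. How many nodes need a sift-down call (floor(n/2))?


In a heap of 1222 elements (0-indexed array):
  Last element index: 1221
  Parent of last element: floor((1221 - 1) / 2) = 610
  Internal nodes: indices 0 to 610
  Count = floor(1222/2) = 611


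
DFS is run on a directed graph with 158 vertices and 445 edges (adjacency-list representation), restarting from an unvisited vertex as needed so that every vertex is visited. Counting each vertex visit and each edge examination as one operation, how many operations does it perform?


A full DFS traversal processes each vertex exactly once (push/pop on stack).
Each directed edge is examined once.
V = 158, E = 445
V + E = 603


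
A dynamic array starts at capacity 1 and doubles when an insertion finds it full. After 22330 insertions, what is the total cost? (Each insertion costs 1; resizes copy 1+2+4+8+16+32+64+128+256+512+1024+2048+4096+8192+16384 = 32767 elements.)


Insertion cost: 22330 (one per element)
Resizes occur just before inserting elements 2, 3, 5, 9, ...
Elements copied at each resize: 1 + 2 + 4 + 8 + 16 + 32 + 64 + 128 + 256 + 512 + 1024 + 2048 + 4096 + 8192 + 16384
Sum of copies = 32767 (geometric series: 2^k - 1)
Total = 22330 + 32767 = 55097


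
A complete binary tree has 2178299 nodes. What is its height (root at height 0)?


In a complete binary tree, level k holds nodes 2^k .. 2^(k+1)-1 (1-indexed).
Height = floor(log2(n)) = floor(log2(2178299)) = 21
Check: 2^21 = 2097152 <= 2178299 < 4194304 = 2^22


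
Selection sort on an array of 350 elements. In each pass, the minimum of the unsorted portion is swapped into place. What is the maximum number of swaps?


Selection sort performs one swap per pass:
  Pass 1: find min in positions 0 to 349, swap with position 0
  Pass 2: find min in positions 1 to 349, swap with position 1
  Pass 3: find min in positions 2 to 349, swap with position 2
  Pass 4: find min in positions 3 to 349, swap with position 3
  Pass 5: find min in positions 4 to 349, swap with position 4
  ... (344 more passes)
Total passes (and swaps) = n - 1 = 350 - 1 = 349
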